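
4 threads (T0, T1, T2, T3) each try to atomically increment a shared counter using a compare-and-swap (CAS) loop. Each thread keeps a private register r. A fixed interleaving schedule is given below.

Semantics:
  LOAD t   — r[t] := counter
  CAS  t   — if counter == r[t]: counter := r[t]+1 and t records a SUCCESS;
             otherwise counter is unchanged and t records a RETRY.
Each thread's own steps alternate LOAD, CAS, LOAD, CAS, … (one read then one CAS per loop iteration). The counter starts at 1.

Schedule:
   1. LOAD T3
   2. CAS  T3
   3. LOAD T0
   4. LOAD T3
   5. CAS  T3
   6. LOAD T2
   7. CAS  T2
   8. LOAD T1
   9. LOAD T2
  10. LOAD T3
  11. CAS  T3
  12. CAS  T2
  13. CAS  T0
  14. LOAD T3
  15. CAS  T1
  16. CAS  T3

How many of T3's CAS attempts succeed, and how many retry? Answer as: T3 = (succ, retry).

T3 = (4, 0)

1. LOAD T3 → mem=1 r[T3]=1 [LOAD]
2. CAS T3 → mem=2 r[T3]=1 [OK]
3. LOAD T0 → mem=2 r[T0]=2 [LOAD]
4. LOAD T3 → mem=2 r[T3]=2 [LOAD]
5. CAS T3 → mem=3 r[T3]=2 [OK]
6. LOAD T2 → mem=3 r[T2]=3 [LOAD]
7. CAS T2 → mem=4 r[T2]=3 [OK]
8. LOAD T1 → mem=4 r[T1]=4 [LOAD]
9. LOAD T2 → mem=4 r[T2]=4 [LOAD]
10. LOAD T3 → mem=4 r[T3]=4 [LOAD]
11. CAS T3 → mem=5 r[T3]=4 [OK]
12. CAS T2 → mem=5 r[T2]=4 [RETRY]
13. CAS T0 → mem=5 r[T0]=2 [RETRY]
14. LOAD T3 → mem=5 r[T3]=5 [LOAD]
15. CAS T1 → mem=5 r[T1]=4 [RETRY]
16. CAS T3 → mem=6 r[T3]=5 [OK]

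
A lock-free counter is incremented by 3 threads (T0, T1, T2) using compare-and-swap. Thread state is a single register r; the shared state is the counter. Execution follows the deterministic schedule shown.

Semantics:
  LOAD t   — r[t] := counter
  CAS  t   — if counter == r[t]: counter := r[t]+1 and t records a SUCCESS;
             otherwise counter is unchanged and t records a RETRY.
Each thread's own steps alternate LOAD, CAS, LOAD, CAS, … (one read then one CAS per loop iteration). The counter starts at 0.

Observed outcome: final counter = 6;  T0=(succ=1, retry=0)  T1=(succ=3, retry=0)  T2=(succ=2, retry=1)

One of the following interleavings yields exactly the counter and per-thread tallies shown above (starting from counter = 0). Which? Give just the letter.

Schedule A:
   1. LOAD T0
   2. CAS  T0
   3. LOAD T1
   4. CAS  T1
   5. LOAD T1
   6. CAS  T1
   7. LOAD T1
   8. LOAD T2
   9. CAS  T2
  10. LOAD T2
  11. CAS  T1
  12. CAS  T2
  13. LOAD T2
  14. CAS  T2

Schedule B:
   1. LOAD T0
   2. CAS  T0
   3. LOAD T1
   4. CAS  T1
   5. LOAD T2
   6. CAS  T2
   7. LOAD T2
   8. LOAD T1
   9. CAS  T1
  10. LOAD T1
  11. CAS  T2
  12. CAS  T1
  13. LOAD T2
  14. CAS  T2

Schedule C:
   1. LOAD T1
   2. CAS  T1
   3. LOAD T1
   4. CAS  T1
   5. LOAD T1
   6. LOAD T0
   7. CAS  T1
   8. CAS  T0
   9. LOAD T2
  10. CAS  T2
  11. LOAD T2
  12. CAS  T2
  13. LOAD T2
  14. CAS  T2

B

Run B:
[1] T0.load  rd  (counter 0, T0.r 0)
[2] T0.cas  hit  (counter 1, T0.r 0)
[3] T1.load  rd  (counter 1, T1.r 1)
[4] T1.cas  hit  (counter 2, T1.r 1)
[5] T2.load  rd  (counter 2, T2.r 2)
[6] T2.cas  hit  (counter 3, T2.r 2)
[7] T2.load  rd  (counter 3, T2.r 3)
[8] T1.load  rd  (counter 3, T1.r 3)
[9] T1.cas  hit  (counter 4, T1.r 3)
[10] T1.load  rd  (counter 4, T1.r 4)
[11] T2.cas  miss  (counter 4, T2.r 3)
[12] T1.cas  hit  (counter 5, T1.r 4)
[13] T2.load  rd  (counter 5, T2.r 5)
[14] T2.cas  hit  (counter 6, T2.r 5)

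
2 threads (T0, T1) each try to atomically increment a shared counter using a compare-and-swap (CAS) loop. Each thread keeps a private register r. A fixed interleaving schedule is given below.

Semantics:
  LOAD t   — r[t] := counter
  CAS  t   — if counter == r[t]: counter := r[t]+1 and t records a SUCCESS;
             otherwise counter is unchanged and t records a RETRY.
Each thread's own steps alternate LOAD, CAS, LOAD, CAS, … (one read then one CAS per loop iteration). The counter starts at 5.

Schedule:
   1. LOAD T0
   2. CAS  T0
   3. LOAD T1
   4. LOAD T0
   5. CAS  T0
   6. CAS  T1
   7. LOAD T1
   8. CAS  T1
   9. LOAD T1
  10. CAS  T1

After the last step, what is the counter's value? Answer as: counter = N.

step 1: T0 LOAD ⇒ load; ctr=5 reg=5
step 2: T0 CAS ⇒ ok; ctr=6 reg=5
step 3: T1 LOAD ⇒ load; ctr=6 reg=6
step 4: T0 LOAD ⇒ load; ctr=6 reg=6
step 5: T0 CAS ⇒ ok; ctr=7 reg=6
step 6: T1 CAS ⇒ retry; ctr=7 reg=6
step 7: T1 LOAD ⇒ load; ctr=7 reg=7
step 8: T1 CAS ⇒ ok; ctr=8 reg=7
step 9: T1 LOAD ⇒ load; ctr=8 reg=8
step 10: T1 CAS ⇒ ok; ctr=9 reg=8

counter = 9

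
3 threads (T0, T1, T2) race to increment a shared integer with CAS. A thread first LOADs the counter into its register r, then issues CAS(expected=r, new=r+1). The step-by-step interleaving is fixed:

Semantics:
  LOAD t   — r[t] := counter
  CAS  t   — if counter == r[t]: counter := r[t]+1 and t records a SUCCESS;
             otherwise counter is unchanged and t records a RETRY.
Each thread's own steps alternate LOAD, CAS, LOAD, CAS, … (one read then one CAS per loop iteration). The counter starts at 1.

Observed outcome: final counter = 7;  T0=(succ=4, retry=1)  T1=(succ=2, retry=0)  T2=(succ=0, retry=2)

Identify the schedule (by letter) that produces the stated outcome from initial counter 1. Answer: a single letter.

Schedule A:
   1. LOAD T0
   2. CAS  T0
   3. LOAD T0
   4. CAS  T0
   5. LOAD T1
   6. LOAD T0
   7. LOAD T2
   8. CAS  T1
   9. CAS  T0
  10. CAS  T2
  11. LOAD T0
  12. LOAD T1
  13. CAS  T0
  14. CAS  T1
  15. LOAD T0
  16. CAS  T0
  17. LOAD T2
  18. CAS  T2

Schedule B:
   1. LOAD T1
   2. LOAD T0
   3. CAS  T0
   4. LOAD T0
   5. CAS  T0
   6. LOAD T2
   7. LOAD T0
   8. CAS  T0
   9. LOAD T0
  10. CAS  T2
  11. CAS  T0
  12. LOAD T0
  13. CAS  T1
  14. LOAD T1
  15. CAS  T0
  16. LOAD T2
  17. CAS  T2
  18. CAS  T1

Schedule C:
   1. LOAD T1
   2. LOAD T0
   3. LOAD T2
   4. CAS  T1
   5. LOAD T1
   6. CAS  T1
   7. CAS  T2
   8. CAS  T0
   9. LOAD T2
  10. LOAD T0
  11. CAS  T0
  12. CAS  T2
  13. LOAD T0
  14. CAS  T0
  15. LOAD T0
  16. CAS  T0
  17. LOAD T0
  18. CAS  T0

C

Run C:
[1] T1.load  rd  (counter 1, T1.r 1)
[2] T0.load  rd  (counter 1, T0.r 1)
[3] T2.load  rd  (counter 1, T2.r 1)
[4] T1.cas  hit  (counter 2, T1.r 1)
[5] T1.load  rd  (counter 2, T1.r 2)
[6] T1.cas  hit  (counter 3, T1.r 2)
[7] T2.cas  miss  (counter 3, T2.r 1)
[8] T0.cas  miss  (counter 3, T0.r 1)
[9] T2.load  rd  (counter 3, T2.r 3)
[10] T0.load  rd  (counter 3, T0.r 3)
[11] T0.cas  hit  (counter 4, T0.r 3)
[12] T2.cas  miss  (counter 4, T2.r 3)
[13] T0.load  rd  (counter 4, T0.r 4)
[14] T0.cas  hit  (counter 5, T0.r 4)
[15] T0.load  rd  (counter 5, T0.r 5)
[16] T0.cas  hit  (counter 6, T0.r 5)
[17] T0.load  rd  (counter 6, T0.r 6)
[18] T0.cas  hit  (counter 7, T0.r 6)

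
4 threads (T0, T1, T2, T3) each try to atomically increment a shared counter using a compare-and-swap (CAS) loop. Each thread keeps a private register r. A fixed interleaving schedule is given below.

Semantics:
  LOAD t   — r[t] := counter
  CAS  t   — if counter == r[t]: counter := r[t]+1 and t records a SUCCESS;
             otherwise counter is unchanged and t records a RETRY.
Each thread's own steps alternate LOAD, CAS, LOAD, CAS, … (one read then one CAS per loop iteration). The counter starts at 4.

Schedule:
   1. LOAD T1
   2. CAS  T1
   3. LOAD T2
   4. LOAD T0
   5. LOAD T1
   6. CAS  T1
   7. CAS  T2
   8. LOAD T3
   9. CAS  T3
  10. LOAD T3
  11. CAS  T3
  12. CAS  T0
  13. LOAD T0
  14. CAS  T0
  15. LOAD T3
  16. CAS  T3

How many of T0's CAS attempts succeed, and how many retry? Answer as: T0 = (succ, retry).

   1) LOAD T1:  M=4  r_T1=4
   2) CAS  T1:  M=5  r_T1=4 ✓
   3) LOAD T2:  M=5  r_T2=5
   4) LOAD T0:  M=5  r_T0=5
   5) LOAD T1:  M=5  r_T1=5
   6) CAS  T1:  M=6  r_T1=5 ✓
   7) CAS  T2:  M=6  r_T2=5 ✗
   8) LOAD T3:  M=6  r_T3=6
   9) CAS  T3:  M=7  r_T3=6 ✓
  10) LOAD T3:  M=7  r_T3=7
  11) CAS  T3:  M=8  r_T3=7 ✓
  12) CAS  T0:  M=8  r_T0=5 ✗
  13) LOAD T0:  M=8  r_T0=8
  14) CAS  T0:  M=9  r_T0=8 ✓
  15) LOAD T3:  M=9  r_T3=9
  16) CAS  T3:  M=10  r_T3=9 ✓

T0 = (1, 1)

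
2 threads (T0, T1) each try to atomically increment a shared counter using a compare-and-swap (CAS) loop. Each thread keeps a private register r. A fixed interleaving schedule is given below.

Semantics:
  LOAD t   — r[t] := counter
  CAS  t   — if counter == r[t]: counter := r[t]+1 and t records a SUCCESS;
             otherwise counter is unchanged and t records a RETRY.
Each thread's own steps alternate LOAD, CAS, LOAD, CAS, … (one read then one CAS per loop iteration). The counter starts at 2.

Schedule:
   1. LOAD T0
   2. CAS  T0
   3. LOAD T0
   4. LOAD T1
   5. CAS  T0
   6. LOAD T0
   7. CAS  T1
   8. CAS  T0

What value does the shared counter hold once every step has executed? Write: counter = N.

counter = 5

[1] T0.load  rd  (counter 2, T0.r 2)
[2] T0.cas  hit  (counter 3, T0.r 2)
[3] T0.load  rd  (counter 3, T0.r 3)
[4] T1.load  rd  (counter 3, T1.r 3)
[5] T0.cas  hit  (counter 4, T0.r 3)
[6] T0.load  rd  (counter 4, T0.r 4)
[7] T1.cas  miss  (counter 4, T1.r 3)
[8] T0.cas  hit  (counter 5, T0.r 4)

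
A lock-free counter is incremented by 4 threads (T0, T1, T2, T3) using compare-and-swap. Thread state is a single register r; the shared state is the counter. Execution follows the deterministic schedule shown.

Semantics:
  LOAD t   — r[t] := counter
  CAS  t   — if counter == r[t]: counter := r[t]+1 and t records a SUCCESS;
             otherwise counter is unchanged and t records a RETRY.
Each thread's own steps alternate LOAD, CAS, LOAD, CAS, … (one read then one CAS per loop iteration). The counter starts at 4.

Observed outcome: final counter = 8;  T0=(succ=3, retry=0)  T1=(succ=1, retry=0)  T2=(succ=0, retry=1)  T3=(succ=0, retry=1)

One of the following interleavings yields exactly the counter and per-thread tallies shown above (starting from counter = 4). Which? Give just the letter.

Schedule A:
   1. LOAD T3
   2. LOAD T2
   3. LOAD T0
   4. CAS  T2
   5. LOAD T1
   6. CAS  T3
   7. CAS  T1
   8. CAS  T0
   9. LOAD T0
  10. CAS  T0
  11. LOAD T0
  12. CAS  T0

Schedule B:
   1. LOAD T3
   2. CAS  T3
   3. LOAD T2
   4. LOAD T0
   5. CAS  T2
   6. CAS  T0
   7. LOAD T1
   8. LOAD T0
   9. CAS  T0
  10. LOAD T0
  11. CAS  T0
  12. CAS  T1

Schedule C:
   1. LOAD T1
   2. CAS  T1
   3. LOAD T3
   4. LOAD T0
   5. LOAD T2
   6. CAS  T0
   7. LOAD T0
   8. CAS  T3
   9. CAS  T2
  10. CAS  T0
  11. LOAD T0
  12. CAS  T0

C

Tracing schedule C:
   1) LOAD T1:  M=4  r_T1=4
   2) CAS  T1:  M=5  r_T1=4 ✓
   3) LOAD T3:  M=5  r_T3=5
   4) LOAD T0:  M=5  r_T0=5
   5) LOAD T2:  M=5  r_T2=5
   6) CAS  T0:  M=6  r_T0=5 ✓
   7) LOAD T0:  M=6  r_T0=6
   8) CAS  T3:  M=6  r_T3=5 ✗
   9) CAS  T2:  M=6  r_T2=5 ✗
  10) CAS  T0:  M=7  r_T0=6 ✓
  11) LOAD T0:  M=7  r_T0=7
  12) CAS  T0:  M=8  r_T0=7 ✓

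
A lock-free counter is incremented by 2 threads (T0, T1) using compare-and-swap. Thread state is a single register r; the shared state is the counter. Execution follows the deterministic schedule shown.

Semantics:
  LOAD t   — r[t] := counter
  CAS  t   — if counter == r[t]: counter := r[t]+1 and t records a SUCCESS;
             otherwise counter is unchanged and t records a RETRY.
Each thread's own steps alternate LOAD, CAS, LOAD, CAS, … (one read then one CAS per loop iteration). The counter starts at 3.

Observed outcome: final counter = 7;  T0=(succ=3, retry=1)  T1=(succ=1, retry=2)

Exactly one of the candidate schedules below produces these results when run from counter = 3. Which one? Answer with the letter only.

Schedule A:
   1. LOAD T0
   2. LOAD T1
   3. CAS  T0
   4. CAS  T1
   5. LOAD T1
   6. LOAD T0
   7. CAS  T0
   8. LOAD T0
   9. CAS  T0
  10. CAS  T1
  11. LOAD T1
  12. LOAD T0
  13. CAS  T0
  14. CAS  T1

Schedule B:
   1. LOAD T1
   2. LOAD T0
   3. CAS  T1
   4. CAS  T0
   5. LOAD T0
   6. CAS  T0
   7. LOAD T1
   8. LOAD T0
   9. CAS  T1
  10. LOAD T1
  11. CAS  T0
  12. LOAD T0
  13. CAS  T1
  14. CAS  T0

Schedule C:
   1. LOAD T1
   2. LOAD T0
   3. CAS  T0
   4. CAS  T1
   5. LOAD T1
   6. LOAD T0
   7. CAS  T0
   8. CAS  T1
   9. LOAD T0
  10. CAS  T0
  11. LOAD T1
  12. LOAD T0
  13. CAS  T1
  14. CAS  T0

C

Simulating candidate C:
T1 LOAD — after: cnt=3, r=3 — load
T0 LOAD — after: cnt=3, r=3 — load
T0 CAS — after: cnt=4, r=3 — ok
T1 CAS — after: cnt=4, r=3 — retry
T1 LOAD — after: cnt=4, r=4 — load
T0 LOAD — after: cnt=4, r=4 — load
T0 CAS — after: cnt=5, r=4 — ok
T1 CAS — after: cnt=5, r=4 — retry
T0 LOAD — after: cnt=5, r=5 — load
T0 CAS — after: cnt=6, r=5 — ok
T1 LOAD — after: cnt=6, r=6 — load
T0 LOAD — after: cnt=6, r=6 — load
T1 CAS — after: cnt=7, r=6 — ok
T0 CAS — after: cnt=7, r=6 — retry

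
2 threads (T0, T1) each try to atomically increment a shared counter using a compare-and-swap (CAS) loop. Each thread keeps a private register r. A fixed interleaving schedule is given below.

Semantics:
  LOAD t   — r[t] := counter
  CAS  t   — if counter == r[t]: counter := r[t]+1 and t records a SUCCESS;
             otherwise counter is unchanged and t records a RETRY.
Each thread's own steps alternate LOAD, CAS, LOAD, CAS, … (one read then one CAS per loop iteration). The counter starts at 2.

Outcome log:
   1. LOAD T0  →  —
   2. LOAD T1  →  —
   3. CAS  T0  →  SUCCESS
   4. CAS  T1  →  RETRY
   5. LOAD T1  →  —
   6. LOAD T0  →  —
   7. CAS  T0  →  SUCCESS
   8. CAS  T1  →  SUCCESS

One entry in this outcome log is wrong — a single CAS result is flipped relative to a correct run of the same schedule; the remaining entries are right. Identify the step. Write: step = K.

Correct run:
1. LOAD T0 → mem=2 r[T0]=2 [LOAD]
2. LOAD T1 → mem=2 r[T1]=2 [LOAD]
3. CAS T0 → mem=3 r[T0]=2 [OK]
4. CAS T1 → mem=3 r[T1]=2 [RETRY]
5. LOAD T1 → mem=3 r[T1]=3 [LOAD]
6. LOAD T0 → mem=3 r[T0]=3 [LOAD]
7. CAS T0 → mem=4 r[T0]=3 [OK]
8. CAS T1 → mem=4 r[T1]=3 [RETRY]
Log disagrees first at step 8.

step = 8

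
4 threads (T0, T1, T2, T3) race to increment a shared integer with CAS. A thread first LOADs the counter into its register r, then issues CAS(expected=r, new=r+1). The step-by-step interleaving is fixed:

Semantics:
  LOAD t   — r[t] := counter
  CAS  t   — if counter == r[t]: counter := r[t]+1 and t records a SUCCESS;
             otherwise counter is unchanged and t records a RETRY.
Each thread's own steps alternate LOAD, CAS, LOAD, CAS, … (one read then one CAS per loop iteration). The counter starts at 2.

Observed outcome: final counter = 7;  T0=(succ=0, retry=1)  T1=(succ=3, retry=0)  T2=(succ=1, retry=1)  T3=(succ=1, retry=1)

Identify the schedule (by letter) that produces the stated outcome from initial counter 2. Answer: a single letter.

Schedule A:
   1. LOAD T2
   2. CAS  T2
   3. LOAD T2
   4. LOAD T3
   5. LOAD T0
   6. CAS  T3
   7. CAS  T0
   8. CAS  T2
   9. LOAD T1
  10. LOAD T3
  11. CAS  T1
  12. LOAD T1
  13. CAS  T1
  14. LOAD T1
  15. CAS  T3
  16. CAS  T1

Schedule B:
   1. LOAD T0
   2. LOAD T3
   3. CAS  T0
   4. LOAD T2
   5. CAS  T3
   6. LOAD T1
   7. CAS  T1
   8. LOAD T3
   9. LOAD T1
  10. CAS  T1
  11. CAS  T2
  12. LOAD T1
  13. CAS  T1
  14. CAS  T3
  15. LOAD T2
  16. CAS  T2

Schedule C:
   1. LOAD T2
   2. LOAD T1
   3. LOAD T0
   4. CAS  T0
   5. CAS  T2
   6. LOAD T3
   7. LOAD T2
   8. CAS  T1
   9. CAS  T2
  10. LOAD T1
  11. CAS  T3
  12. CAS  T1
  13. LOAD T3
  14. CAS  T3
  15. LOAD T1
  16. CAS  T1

Run A:
1. LOAD T2 → mem=2 r[T2]=2 [LOAD]
2. CAS T2 → mem=3 r[T2]=2 [OK]
3. LOAD T2 → mem=3 r[T2]=3 [LOAD]
4. LOAD T3 → mem=3 r[T3]=3 [LOAD]
5. LOAD T0 → mem=3 r[T0]=3 [LOAD]
6. CAS T3 → mem=4 r[T3]=3 [OK]
7. CAS T0 → mem=4 r[T0]=3 [RETRY]
8. CAS T2 → mem=4 r[T2]=3 [RETRY]
9. LOAD T1 → mem=4 r[T1]=4 [LOAD]
10. LOAD T3 → mem=4 r[T3]=4 [LOAD]
11. CAS T1 → mem=5 r[T1]=4 [OK]
12. LOAD T1 → mem=5 r[T1]=5 [LOAD]
13. CAS T1 → mem=6 r[T1]=5 [OK]
14. LOAD T1 → mem=6 r[T1]=6 [LOAD]
15. CAS T3 → mem=6 r[T3]=4 [RETRY]
16. CAS T1 → mem=7 r[T1]=6 [OK]

A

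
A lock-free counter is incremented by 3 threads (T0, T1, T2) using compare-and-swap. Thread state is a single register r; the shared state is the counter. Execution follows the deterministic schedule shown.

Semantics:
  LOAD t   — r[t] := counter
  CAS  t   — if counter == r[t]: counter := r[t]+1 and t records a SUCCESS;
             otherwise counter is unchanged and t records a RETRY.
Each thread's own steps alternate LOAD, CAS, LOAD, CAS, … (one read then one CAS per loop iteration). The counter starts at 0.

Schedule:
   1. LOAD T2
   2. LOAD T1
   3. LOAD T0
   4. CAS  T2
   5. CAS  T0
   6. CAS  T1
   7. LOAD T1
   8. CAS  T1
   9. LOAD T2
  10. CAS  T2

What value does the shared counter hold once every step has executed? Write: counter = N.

counter = 3

[1] T2.load  rd  (counter 0, T2.r 0)
[2] T1.load  rd  (counter 0, T1.r 0)
[3] T0.load  rd  (counter 0, T0.r 0)
[4] T2.cas  hit  (counter 1, T2.r 0)
[5] T0.cas  miss  (counter 1, T0.r 0)
[6] T1.cas  miss  (counter 1, T1.r 0)
[7] T1.load  rd  (counter 1, T1.r 1)
[8] T1.cas  hit  (counter 2, T1.r 1)
[9] T2.load  rd  (counter 2, T2.r 2)
[10] T2.cas  hit  (counter 3, T2.r 2)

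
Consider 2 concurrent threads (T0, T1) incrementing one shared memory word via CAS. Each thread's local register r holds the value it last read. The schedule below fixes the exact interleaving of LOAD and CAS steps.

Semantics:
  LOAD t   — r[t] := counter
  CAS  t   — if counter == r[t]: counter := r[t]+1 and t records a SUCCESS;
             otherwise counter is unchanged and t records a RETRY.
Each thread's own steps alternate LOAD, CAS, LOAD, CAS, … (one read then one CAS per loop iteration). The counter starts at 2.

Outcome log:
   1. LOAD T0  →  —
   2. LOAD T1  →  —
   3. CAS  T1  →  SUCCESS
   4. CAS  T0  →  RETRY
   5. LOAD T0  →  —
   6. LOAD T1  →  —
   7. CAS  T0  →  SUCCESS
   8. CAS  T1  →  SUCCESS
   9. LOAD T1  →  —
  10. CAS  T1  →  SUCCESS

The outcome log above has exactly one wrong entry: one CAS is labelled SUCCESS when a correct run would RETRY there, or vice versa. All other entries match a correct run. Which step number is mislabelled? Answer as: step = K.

step = 8

Re-executing:
   1) LOAD T0:  M=2  r_T0=2
   2) LOAD T1:  M=2  r_T1=2
   3) CAS  T1:  M=3  r_T1=2 ✓
   4) CAS  T0:  M=3  r_T0=2 ✗
   5) LOAD T0:  M=3  r_T0=3
   6) LOAD T1:  M=3  r_T1=3
   7) CAS  T0:  M=4  r_T0=3 ✓
   8) CAS  T1:  M=4  r_T1=3 ✗
   9) LOAD T1:  M=4  r_T1=4
  10) CAS  T1:  M=5  r_T1=4 ✓
Flip is step 8.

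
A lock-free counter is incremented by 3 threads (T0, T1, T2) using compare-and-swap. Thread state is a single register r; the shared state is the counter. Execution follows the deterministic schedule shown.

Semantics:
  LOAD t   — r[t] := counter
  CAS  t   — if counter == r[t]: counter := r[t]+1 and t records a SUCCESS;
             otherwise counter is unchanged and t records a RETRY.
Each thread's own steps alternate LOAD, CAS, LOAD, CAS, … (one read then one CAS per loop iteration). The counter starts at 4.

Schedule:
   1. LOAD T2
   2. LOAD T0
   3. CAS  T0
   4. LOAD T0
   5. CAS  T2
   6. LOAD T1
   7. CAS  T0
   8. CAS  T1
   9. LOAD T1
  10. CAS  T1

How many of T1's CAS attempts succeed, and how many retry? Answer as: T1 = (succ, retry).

T1 = (1, 1)

step 1: T2 LOAD ⇒ load; ctr=4 reg=4
step 2: T0 LOAD ⇒ load; ctr=4 reg=4
step 3: T0 CAS ⇒ ok; ctr=5 reg=4
step 4: T0 LOAD ⇒ load; ctr=5 reg=5
step 5: T2 CAS ⇒ retry; ctr=5 reg=4
step 6: T1 LOAD ⇒ load; ctr=5 reg=5
step 7: T0 CAS ⇒ ok; ctr=6 reg=5
step 8: T1 CAS ⇒ retry; ctr=6 reg=5
step 9: T1 LOAD ⇒ load; ctr=6 reg=6
step 10: T1 CAS ⇒ ok; ctr=7 reg=6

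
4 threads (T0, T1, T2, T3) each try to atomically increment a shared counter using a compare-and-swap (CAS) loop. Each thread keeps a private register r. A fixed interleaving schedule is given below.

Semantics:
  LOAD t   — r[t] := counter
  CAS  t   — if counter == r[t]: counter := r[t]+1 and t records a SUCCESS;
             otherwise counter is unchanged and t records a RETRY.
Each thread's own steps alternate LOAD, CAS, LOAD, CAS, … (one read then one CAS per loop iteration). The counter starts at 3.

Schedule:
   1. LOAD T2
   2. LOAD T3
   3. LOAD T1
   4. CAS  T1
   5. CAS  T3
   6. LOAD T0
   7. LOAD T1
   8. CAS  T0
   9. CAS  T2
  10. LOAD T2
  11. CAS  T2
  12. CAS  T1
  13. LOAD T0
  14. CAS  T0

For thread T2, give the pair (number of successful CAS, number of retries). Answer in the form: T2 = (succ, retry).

step 1: T2 LOAD ⇒ load; ctr=3 reg=3
step 2: T3 LOAD ⇒ load; ctr=3 reg=3
step 3: T1 LOAD ⇒ load; ctr=3 reg=3
step 4: T1 CAS ⇒ ok; ctr=4 reg=3
step 5: T3 CAS ⇒ retry; ctr=4 reg=3
step 6: T0 LOAD ⇒ load; ctr=4 reg=4
step 7: T1 LOAD ⇒ load; ctr=4 reg=4
step 8: T0 CAS ⇒ ok; ctr=5 reg=4
step 9: T2 CAS ⇒ retry; ctr=5 reg=3
step 10: T2 LOAD ⇒ load; ctr=5 reg=5
step 11: T2 CAS ⇒ ok; ctr=6 reg=5
step 12: T1 CAS ⇒ retry; ctr=6 reg=4
step 13: T0 LOAD ⇒ load; ctr=6 reg=6
step 14: T0 CAS ⇒ ok; ctr=7 reg=6

T2 = (1, 1)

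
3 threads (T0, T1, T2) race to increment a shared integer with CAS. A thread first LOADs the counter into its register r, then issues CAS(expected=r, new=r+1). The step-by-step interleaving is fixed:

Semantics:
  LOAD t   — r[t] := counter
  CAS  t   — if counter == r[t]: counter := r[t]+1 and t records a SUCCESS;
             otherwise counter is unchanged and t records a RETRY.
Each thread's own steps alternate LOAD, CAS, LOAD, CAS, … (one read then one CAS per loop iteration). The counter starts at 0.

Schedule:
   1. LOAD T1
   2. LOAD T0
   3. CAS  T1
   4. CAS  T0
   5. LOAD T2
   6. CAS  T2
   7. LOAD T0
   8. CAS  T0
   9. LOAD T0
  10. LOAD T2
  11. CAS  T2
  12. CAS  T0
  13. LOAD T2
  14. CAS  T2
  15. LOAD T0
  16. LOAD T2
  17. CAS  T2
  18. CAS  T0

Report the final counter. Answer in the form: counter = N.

counter = 6

[1] T1.load  rd  (counter 0, T1.r 0)
[2] T0.load  rd  (counter 0, T0.r 0)
[3] T1.cas  hit  (counter 1, T1.r 0)
[4] T0.cas  miss  (counter 1, T0.r 0)
[5] T2.load  rd  (counter 1, T2.r 1)
[6] T2.cas  hit  (counter 2, T2.r 1)
[7] T0.load  rd  (counter 2, T0.r 2)
[8] T0.cas  hit  (counter 3, T0.r 2)
[9] T0.load  rd  (counter 3, T0.r 3)
[10] T2.load  rd  (counter 3, T2.r 3)
[11] T2.cas  hit  (counter 4, T2.r 3)
[12] T0.cas  miss  (counter 4, T0.r 3)
[13] T2.load  rd  (counter 4, T2.r 4)
[14] T2.cas  hit  (counter 5, T2.r 4)
[15] T0.load  rd  (counter 5, T0.r 5)
[16] T2.load  rd  (counter 5, T2.r 5)
[17] T2.cas  hit  (counter 6, T2.r 5)
[18] T0.cas  miss  (counter 6, T0.r 5)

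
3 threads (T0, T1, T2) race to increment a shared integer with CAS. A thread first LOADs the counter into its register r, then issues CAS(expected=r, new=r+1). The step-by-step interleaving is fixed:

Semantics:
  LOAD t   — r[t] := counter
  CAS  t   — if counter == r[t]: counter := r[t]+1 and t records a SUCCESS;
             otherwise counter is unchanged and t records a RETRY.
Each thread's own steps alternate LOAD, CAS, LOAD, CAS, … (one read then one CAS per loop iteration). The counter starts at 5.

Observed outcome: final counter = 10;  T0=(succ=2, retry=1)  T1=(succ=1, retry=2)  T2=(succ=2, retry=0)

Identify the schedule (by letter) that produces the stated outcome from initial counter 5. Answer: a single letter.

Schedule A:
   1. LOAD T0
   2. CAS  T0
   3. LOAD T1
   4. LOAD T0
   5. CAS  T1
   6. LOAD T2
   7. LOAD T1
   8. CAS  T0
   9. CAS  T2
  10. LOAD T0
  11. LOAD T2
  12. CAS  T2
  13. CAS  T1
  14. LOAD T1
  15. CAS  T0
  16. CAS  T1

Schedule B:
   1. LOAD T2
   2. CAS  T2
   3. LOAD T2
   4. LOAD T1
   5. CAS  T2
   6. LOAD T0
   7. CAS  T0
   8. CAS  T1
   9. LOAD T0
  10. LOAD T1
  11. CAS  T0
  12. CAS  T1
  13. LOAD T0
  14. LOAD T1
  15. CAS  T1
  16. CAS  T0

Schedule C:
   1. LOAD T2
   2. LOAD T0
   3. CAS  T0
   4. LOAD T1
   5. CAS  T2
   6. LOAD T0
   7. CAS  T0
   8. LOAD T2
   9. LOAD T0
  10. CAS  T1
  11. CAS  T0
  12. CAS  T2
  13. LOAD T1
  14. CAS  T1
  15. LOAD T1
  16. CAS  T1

Run B:
T2 LOAD — after: cnt=5, r=5 — load
T2 CAS — after: cnt=6, r=5 — ok
T2 LOAD — after: cnt=6, r=6 — load
T1 LOAD — after: cnt=6, r=6 — load
T2 CAS — after: cnt=7, r=6 — ok
T0 LOAD — after: cnt=7, r=7 — load
T0 CAS — after: cnt=8, r=7 — ok
T1 CAS — after: cnt=8, r=6 — retry
T0 LOAD — after: cnt=8, r=8 — load
T1 LOAD — after: cnt=8, r=8 — load
T0 CAS — after: cnt=9, r=8 — ok
T1 CAS — after: cnt=9, r=8 — retry
T0 LOAD — after: cnt=9, r=9 — load
T1 LOAD — after: cnt=9, r=9 — load
T1 CAS — after: cnt=10, r=9 — ok
T0 CAS — after: cnt=10, r=9 — retry

B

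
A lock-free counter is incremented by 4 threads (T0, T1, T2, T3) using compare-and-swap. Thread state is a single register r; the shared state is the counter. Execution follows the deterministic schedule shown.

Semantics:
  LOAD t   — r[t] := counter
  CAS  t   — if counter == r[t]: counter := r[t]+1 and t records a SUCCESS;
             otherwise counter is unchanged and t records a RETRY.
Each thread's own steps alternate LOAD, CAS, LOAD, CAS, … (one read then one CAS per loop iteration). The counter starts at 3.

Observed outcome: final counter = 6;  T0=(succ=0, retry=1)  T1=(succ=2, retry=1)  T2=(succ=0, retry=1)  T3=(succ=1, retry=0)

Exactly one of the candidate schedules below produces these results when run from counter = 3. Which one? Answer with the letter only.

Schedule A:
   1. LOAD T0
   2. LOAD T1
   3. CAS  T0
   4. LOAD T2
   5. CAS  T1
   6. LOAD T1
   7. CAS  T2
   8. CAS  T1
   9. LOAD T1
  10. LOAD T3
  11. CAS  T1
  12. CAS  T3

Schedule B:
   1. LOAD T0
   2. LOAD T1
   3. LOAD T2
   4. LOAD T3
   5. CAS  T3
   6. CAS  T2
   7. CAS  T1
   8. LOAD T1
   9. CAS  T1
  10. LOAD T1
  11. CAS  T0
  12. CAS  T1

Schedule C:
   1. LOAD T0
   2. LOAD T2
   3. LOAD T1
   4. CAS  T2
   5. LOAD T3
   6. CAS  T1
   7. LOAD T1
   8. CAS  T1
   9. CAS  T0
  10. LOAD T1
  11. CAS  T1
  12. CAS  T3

Tracing schedule B:
   1) LOAD T0:  M=3  r_T0=3
   2) LOAD T1:  M=3  r_T1=3
   3) LOAD T2:  M=3  r_T2=3
   4) LOAD T3:  M=3  r_T3=3
   5) CAS  T3:  M=4  r_T3=3 ✓
   6) CAS  T2:  M=4  r_T2=3 ✗
   7) CAS  T1:  M=4  r_T1=3 ✗
   8) LOAD T1:  M=4  r_T1=4
   9) CAS  T1:  M=5  r_T1=4 ✓
  10) LOAD T1:  M=5  r_T1=5
  11) CAS  T0:  M=5  r_T0=3 ✗
  12) CAS  T1:  M=6  r_T1=5 ✓

B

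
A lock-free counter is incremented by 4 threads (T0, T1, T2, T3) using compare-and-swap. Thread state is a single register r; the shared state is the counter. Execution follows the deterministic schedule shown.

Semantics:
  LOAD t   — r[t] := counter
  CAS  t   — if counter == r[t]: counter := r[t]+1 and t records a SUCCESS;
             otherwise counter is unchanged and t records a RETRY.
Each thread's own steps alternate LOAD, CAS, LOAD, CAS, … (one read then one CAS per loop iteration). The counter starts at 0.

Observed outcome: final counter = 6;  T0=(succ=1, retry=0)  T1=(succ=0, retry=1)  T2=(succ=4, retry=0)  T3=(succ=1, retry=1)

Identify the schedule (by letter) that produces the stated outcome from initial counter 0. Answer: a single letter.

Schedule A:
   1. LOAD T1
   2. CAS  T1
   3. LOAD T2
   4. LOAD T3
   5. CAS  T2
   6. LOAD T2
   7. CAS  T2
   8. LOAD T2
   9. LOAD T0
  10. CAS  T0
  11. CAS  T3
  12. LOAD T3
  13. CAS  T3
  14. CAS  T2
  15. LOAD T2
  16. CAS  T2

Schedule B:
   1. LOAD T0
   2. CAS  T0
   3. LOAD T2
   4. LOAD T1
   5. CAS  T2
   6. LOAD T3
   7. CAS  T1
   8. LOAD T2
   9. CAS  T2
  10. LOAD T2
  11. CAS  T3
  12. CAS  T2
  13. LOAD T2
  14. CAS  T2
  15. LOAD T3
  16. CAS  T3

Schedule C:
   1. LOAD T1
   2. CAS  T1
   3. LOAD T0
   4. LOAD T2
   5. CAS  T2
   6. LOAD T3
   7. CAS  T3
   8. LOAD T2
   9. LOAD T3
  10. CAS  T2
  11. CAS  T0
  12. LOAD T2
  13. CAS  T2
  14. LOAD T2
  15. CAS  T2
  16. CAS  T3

Run B:
1. LOAD T0 → mem=0 r[T0]=0 [LOAD]
2. CAS T0 → mem=1 r[T0]=0 [OK]
3. LOAD T2 → mem=1 r[T2]=1 [LOAD]
4. LOAD T1 → mem=1 r[T1]=1 [LOAD]
5. CAS T2 → mem=2 r[T2]=1 [OK]
6. LOAD T3 → mem=2 r[T3]=2 [LOAD]
7. CAS T1 → mem=2 r[T1]=1 [RETRY]
8. LOAD T2 → mem=2 r[T2]=2 [LOAD]
9. CAS T2 → mem=3 r[T2]=2 [OK]
10. LOAD T2 → mem=3 r[T2]=3 [LOAD]
11. CAS T3 → mem=3 r[T3]=2 [RETRY]
12. CAS T2 → mem=4 r[T2]=3 [OK]
13. LOAD T2 → mem=4 r[T2]=4 [LOAD]
14. CAS T2 → mem=5 r[T2]=4 [OK]
15. LOAD T3 → mem=5 r[T3]=5 [LOAD]
16. CAS T3 → mem=6 r[T3]=5 [OK]

B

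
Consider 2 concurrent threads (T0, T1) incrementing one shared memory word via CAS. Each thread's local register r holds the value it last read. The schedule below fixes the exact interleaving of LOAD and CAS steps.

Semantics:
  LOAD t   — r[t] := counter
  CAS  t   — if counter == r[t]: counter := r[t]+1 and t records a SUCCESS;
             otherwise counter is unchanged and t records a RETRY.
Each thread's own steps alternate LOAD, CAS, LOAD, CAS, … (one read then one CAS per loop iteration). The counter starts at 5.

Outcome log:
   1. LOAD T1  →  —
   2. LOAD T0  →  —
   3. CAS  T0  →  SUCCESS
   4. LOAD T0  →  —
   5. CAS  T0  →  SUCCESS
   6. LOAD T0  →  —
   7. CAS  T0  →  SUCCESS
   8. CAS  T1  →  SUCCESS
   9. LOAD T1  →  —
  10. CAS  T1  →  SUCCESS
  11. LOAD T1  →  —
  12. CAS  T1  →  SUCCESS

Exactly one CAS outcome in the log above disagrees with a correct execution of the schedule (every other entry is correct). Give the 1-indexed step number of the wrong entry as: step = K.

Correct run:
   1) LOAD T1:  M=5  r_T1=5
   2) LOAD T0:  M=5  r_T0=5
   3) CAS  T0:  M=6  r_T0=5 ✓
   4) LOAD T0:  M=6  r_T0=6
   5) CAS  T0:  M=7  r_T0=6 ✓
   6) LOAD T0:  M=7  r_T0=7
   7) CAS  T0:  M=8  r_T0=7 ✓
   8) CAS  T1:  M=8  r_T1=5 ✗
   9) LOAD T1:  M=8  r_T1=8
  10) CAS  T1:  M=9  r_T1=8 ✓
  11) LOAD T1:  M=9  r_T1=9
  12) CAS  T1:  M=10  r_T1=9 ✓
Mismatch at 8.

step = 8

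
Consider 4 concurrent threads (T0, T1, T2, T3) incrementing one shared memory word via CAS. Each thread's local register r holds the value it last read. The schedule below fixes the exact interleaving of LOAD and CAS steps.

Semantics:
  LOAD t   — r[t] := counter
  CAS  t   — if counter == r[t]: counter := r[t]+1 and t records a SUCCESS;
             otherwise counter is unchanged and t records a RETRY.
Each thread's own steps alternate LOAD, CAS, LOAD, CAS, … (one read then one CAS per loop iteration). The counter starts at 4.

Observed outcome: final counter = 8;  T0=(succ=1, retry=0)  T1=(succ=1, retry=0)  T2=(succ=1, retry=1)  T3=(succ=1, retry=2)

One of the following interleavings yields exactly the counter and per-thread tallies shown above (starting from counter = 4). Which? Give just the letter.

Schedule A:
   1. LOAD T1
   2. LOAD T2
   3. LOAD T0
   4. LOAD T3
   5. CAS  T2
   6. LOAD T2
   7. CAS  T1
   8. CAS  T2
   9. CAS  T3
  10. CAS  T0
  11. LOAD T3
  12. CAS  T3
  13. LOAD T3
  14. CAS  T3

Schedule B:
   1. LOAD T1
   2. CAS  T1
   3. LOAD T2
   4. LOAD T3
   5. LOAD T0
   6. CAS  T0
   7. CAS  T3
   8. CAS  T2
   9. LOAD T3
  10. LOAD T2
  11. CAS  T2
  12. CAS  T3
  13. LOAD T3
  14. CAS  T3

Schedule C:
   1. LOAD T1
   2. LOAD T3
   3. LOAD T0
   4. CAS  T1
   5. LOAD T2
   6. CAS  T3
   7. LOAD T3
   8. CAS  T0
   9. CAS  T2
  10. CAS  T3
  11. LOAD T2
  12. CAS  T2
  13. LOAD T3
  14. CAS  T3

Tracing schedule B:
   1) LOAD T1:  M=4  r_T1=4
   2) CAS  T1:  M=5  r_T1=4 ✓
   3) LOAD T2:  M=5  r_T2=5
   4) LOAD T3:  M=5  r_T3=5
   5) LOAD T0:  M=5  r_T0=5
   6) CAS  T0:  M=6  r_T0=5 ✓
   7) CAS  T3:  M=6  r_T3=5 ✗
   8) CAS  T2:  M=6  r_T2=5 ✗
   9) LOAD T3:  M=6  r_T3=6
  10) LOAD T2:  M=6  r_T2=6
  11) CAS  T2:  M=7  r_T2=6 ✓
  12) CAS  T3:  M=7  r_T3=6 ✗
  13) LOAD T3:  M=7  r_T3=7
  14) CAS  T3:  M=8  r_T3=7 ✓

B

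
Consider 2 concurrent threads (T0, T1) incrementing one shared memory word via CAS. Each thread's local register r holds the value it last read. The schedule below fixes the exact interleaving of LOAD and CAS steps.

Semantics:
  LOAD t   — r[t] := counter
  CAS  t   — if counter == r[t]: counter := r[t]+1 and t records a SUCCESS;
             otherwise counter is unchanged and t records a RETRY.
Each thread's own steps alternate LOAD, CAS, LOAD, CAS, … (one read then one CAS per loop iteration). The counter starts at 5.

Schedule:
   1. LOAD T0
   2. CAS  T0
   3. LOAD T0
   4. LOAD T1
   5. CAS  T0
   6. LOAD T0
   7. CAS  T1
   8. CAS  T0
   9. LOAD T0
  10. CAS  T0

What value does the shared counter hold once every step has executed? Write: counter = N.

counter = 9

   1) LOAD T0:  M=5  r_T0=5
   2) CAS  T0:  M=6  r_T0=5 ✓
   3) LOAD T0:  M=6  r_T0=6
   4) LOAD T1:  M=6  r_T1=6
   5) CAS  T0:  M=7  r_T0=6 ✓
   6) LOAD T0:  M=7  r_T0=7
   7) CAS  T1:  M=7  r_T1=6 ✗
   8) CAS  T0:  M=8  r_T0=7 ✓
   9) LOAD T0:  M=8  r_T0=8
  10) CAS  T0:  M=9  r_T0=8 ✓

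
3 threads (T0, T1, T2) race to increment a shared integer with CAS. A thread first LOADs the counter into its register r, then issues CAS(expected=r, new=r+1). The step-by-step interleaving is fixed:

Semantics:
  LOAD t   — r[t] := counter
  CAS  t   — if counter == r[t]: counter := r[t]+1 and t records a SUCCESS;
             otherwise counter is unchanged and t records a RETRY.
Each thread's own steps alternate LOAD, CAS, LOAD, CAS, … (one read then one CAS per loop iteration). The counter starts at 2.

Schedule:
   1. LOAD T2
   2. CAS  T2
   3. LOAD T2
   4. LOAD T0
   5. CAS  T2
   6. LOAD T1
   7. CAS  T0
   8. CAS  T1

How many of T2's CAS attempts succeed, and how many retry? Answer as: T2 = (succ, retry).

[1] T2.load  rd  (counter 2, T2.r 2)
[2] T2.cas  hit  (counter 3, T2.r 2)
[3] T2.load  rd  (counter 3, T2.r 3)
[4] T0.load  rd  (counter 3, T0.r 3)
[5] T2.cas  hit  (counter 4, T2.r 3)
[6] T1.load  rd  (counter 4, T1.r 4)
[7] T0.cas  miss  (counter 4, T0.r 3)
[8] T1.cas  hit  (counter 5, T1.r 4)

T2 = (2, 0)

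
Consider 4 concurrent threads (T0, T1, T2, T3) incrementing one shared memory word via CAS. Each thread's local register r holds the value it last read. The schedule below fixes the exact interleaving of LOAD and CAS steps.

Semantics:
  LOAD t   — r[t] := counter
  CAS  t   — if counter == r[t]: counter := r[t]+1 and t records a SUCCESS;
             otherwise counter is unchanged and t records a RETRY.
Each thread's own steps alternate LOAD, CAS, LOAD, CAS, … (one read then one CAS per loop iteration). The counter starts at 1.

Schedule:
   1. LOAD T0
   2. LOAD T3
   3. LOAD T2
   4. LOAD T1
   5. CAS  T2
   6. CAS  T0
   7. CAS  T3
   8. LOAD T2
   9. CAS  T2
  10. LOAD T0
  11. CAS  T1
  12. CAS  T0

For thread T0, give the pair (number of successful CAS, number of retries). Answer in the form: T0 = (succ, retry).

1. LOAD T0 → mem=1 r[T0]=1 [LOAD]
2. LOAD T3 → mem=1 r[T3]=1 [LOAD]
3. LOAD T2 → mem=1 r[T2]=1 [LOAD]
4. LOAD T1 → mem=1 r[T1]=1 [LOAD]
5. CAS T2 → mem=2 r[T2]=1 [OK]
6. CAS T0 → mem=2 r[T0]=1 [RETRY]
7. CAS T3 → mem=2 r[T3]=1 [RETRY]
8. LOAD T2 → mem=2 r[T2]=2 [LOAD]
9. CAS T2 → mem=3 r[T2]=2 [OK]
10. LOAD T0 → mem=3 r[T0]=3 [LOAD]
11. CAS T1 → mem=3 r[T1]=1 [RETRY]
12. CAS T0 → mem=4 r[T0]=3 [OK]

T0 = (1, 1)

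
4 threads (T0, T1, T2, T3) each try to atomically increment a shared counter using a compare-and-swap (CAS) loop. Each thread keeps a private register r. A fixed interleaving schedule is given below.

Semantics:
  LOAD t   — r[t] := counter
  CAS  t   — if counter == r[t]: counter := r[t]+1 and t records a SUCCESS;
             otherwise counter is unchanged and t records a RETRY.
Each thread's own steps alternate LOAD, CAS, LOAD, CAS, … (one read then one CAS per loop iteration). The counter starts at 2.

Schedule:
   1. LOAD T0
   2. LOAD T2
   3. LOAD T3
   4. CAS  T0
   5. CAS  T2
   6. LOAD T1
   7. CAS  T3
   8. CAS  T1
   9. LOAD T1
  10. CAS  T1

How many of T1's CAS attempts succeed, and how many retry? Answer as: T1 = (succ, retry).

step 1: T0 LOAD ⇒ load; ctr=2 reg=2
step 2: T2 LOAD ⇒ load; ctr=2 reg=2
step 3: T3 LOAD ⇒ load; ctr=2 reg=2
step 4: T0 CAS ⇒ ok; ctr=3 reg=2
step 5: T2 CAS ⇒ retry; ctr=3 reg=2
step 6: T1 LOAD ⇒ load; ctr=3 reg=3
step 7: T3 CAS ⇒ retry; ctr=3 reg=2
step 8: T1 CAS ⇒ ok; ctr=4 reg=3
step 9: T1 LOAD ⇒ load; ctr=4 reg=4
step 10: T1 CAS ⇒ ok; ctr=5 reg=4

T1 = (2, 0)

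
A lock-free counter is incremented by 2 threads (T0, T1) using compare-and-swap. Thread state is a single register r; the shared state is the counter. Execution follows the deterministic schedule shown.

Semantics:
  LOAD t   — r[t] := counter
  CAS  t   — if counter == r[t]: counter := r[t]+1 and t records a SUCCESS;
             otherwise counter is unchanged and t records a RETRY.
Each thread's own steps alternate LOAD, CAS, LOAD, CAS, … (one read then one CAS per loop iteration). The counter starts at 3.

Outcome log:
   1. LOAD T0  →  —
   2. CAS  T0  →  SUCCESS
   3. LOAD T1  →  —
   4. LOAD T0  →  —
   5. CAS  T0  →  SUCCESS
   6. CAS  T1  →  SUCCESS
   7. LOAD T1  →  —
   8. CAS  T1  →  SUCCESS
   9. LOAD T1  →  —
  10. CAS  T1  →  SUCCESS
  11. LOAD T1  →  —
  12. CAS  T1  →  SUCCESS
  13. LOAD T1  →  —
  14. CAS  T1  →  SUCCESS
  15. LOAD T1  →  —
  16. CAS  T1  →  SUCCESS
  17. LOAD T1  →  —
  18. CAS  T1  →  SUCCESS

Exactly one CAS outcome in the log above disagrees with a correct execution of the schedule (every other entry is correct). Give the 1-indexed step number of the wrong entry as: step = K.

step = 6

Correct run:
T0 LOAD — after: cnt=3, r=3 — load
T0 CAS — after: cnt=4, r=3 — ok
T1 LOAD — after: cnt=4, r=4 — load
T0 LOAD — after: cnt=4, r=4 — load
T0 CAS — after: cnt=5, r=4 — ok
T1 CAS — after: cnt=5, r=4 — retry
T1 LOAD — after: cnt=5, r=5 — load
T1 CAS — after: cnt=6, r=5 — ok
T1 LOAD — after: cnt=6, r=6 — load
T1 CAS — after: cnt=7, r=6 — ok
T1 LOAD — after: cnt=7, r=7 — load
T1 CAS — after: cnt=8, r=7 — ok
T1 LOAD — after: cnt=8, r=8 — load
T1 CAS — after: cnt=9, r=8 — ok
T1 LOAD — after: cnt=9, r=9 — load
T1 CAS — after: cnt=10, r=9 — ok
T1 LOAD — after: cnt=10, r=10 — load
T1 CAS — after: cnt=11, r=10 — ok
Log disagrees first at step 6.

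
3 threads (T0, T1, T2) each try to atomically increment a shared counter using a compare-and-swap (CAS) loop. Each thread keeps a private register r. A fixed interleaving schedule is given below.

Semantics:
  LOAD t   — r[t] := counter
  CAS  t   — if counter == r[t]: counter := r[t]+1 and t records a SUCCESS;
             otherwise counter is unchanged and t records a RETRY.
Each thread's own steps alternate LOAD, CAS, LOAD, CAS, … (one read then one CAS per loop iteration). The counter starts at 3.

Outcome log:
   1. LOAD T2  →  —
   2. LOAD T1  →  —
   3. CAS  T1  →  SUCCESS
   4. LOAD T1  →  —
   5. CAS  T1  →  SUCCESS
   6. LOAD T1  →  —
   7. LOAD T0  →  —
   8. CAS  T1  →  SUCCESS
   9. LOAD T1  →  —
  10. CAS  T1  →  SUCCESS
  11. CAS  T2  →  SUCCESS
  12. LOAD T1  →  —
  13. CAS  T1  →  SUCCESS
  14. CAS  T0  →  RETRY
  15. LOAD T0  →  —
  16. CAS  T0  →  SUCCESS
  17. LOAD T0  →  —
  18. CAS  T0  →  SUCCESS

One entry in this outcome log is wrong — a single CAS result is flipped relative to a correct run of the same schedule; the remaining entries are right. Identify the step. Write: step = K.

step = 11

Reference trace:
1. LOAD T2 → mem=3 r[T2]=3 [LOAD]
2. LOAD T1 → mem=3 r[T1]=3 [LOAD]
3. CAS T1 → mem=4 r[T1]=3 [OK]
4. LOAD T1 → mem=4 r[T1]=4 [LOAD]
5. CAS T1 → mem=5 r[T1]=4 [OK]
6. LOAD T1 → mem=5 r[T1]=5 [LOAD]
7. LOAD T0 → mem=5 r[T0]=5 [LOAD]
8. CAS T1 → mem=6 r[T1]=5 [OK]
9. LOAD T1 → mem=6 r[T1]=6 [LOAD]
10. CAS T1 → mem=7 r[T1]=6 [OK]
11. CAS T2 → mem=7 r[T2]=3 [RETRY]
12. LOAD T1 → mem=7 r[T1]=7 [LOAD]
13. CAS T1 → mem=8 r[T1]=7 [OK]
14. CAS T0 → mem=8 r[T0]=5 [RETRY]
15. LOAD T0 → mem=8 r[T0]=8 [LOAD]
16. CAS T0 → mem=9 r[T0]=8 [OK]
17. LOAD T0 → mem=9 r[T0]=9 [LOAD]
18. CAS T0 → mem=10 r[T0]=9 [OK]
Log disagrees first at step 11.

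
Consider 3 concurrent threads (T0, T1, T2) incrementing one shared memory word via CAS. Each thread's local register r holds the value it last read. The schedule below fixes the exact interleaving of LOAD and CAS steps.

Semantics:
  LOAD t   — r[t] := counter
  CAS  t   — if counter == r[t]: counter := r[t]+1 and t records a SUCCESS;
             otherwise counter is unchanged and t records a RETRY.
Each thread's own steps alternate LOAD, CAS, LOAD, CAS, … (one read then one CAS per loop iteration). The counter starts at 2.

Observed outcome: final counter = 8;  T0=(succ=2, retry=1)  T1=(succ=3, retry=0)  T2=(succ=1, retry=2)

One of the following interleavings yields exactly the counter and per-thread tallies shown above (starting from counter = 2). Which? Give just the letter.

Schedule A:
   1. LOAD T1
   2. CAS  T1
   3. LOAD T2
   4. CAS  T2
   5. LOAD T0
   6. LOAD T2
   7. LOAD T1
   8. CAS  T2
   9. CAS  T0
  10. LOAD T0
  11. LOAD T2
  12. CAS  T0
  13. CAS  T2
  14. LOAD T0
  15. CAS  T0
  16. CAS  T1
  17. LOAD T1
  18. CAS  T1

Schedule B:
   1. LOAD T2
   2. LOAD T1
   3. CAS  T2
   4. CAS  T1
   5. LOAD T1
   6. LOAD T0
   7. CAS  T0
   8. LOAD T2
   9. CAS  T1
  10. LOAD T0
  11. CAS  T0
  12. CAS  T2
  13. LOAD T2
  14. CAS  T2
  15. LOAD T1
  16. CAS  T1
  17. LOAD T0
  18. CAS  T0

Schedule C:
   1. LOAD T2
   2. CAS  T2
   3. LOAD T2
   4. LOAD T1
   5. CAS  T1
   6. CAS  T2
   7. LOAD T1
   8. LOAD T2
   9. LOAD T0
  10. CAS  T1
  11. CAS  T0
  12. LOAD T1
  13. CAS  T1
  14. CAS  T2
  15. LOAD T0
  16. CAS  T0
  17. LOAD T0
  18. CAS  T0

C

Simulating candidate C:
#1 T2 reads 2
#2 T2 CAS(2→3) writes; counter now 3
#3 T2 reads 3
#4 T1 reads 3
#5 T1 CAS(3→4) writes; counter now 4
#6 T2 CAS(3→4) fails; counter now 4
#7 T1 reads 4
#8 T2 reads 4
#9 T0 reads 4
#10 T1 CAS(4→5) writes; counter now 5
#11 T0 CAS(4→5) fails; counter now 5
#12 T1 reads 5
#13 T1 CAS(5→6) writes; counter now 6
#14 T2 CAS(4→5) fails; counter now 6
#15 T0 reads 6
#16 T0 CAS(6→7) writes; counter now 7
#17 T0 reads 7
#18 T0 CAS(7→8) writes; counter now 8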